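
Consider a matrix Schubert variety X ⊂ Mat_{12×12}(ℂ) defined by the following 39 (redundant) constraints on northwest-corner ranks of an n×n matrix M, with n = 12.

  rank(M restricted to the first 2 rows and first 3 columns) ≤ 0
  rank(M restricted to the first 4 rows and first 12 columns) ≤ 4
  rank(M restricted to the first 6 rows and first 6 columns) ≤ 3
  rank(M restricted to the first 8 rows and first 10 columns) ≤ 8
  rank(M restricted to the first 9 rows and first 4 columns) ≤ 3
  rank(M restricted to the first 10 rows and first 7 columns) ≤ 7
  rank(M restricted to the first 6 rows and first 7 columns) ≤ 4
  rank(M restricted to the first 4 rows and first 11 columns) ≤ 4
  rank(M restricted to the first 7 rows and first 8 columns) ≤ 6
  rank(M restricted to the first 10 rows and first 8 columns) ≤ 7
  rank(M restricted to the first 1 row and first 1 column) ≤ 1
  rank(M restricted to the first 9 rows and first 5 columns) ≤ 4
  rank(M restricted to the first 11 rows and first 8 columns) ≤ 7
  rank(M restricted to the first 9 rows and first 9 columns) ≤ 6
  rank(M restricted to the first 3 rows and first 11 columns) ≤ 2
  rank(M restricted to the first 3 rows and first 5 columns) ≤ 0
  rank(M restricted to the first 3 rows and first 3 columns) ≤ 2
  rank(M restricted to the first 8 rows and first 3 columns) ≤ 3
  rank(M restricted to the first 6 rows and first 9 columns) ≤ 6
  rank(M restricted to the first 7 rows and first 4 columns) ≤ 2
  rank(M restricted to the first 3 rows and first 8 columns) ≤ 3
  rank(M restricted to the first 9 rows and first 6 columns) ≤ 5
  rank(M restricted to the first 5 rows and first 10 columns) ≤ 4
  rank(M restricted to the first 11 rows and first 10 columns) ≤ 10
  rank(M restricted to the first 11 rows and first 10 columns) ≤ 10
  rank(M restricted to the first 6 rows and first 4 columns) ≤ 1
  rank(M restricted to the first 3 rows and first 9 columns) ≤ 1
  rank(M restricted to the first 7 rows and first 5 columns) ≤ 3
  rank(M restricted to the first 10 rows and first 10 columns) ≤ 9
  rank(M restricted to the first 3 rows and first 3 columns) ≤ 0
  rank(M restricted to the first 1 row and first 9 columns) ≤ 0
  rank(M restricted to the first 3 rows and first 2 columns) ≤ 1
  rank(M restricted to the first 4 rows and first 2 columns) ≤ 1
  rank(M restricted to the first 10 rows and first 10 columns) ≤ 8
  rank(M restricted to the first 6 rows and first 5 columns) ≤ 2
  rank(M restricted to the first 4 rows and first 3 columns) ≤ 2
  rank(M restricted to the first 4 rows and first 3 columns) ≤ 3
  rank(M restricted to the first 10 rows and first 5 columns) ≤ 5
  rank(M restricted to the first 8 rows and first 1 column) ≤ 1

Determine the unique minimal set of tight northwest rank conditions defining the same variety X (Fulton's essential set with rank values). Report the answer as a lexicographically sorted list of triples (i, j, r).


Propagating the 39 rank bounds to every northwest block:

  0 | 0 | 0 | 0 | 0 | 0 | 0 | 0 | 0 | 1 | 1 | 1
  0 | 0 | 0 | 0 | 0 | 1 | 1 | 1 | 1 | 2 | 2 | 2
  0 | 0 | 0 | 0 | 0 | 1 | 1 | 1 | 1 | 2 | 2 | 3
  1 | 1 | 1 | 1 | 1 | 2 | 2 | 2 | 2 | 3 | 3 | 4
  1 | 1 | 1 | 1 | 2 | 3 | 3 | 3 | 3 | 4 | 4 | 5
  1 | 1 | 1 | 1 | 2 | 3 | 4 | 4 | 4 | 5 | 5 | 6
  1 | 2 | 2 | 2 | 3 | 4 | 5 | 5 | 5 | 6 | 6 | 7
  1 | 2 | 3 | 3 | 4 | 5 | 6 | 6 | 6 | 7 | 7 | 8
  1 | 2 | 3 | 3 | 4 | 5 | 6 | 6 | 6 | 7 | 8 | 9
  1 | 2 | 3 | 4 | 5 | 6 | 7 | 7 | 7 | 8 | 9 | 10
  1 | 2 | 3 | 4 | 5 | 6 | 7 | 7 | 8 | 9 | 10 | 11
  1 | 2 | 3 | 4 | 5 | 6 | 7 | 8 | 9 | 10 | 11 | 12

so w = (10, 6, 12, 1, 5, 7, 2, 3, 11, 4, 9, 8).

D(w) has 33 cells with 8 SE-corners; essential set:

[(1, 9, 0), (3, 5, 0), (3, 9, 1), (3, 11, 2), (6, 4, 1), (9, 4, 3), (9, 9, 6), (11, 8, 7)]


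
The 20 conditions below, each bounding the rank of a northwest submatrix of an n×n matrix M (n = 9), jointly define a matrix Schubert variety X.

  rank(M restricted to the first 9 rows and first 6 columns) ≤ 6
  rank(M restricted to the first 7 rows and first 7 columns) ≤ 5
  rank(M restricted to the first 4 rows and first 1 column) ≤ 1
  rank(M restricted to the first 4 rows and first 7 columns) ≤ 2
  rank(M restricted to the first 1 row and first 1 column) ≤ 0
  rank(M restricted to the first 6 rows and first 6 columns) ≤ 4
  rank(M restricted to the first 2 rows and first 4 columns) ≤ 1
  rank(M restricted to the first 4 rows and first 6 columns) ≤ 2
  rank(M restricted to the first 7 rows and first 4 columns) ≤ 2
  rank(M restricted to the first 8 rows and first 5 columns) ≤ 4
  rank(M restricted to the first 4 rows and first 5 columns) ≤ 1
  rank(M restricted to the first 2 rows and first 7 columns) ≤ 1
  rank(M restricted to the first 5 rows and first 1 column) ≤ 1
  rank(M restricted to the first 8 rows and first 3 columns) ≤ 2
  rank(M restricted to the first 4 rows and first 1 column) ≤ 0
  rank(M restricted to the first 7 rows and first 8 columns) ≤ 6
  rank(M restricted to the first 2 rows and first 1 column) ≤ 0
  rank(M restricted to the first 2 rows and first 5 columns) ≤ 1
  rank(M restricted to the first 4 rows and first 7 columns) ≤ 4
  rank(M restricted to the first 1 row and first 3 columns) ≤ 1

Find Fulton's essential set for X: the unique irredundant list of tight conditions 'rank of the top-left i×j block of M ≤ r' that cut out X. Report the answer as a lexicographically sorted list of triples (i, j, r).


The tightest implied rank at each (i,j), from the 20 conditions:

  R[1]: 0  1  1  1  1  1  1  1  1
  R[2]: 0  1  1  1  1  1  1  2  2
  R[3]: 0  1  1  1  1  2  2  3  3
  R[4]: 0  1  1  1  1  2  2  3  4
  R[5]: 1  2  2  2  2  3  3  4  5
  R[6]: 1  2  2  2  3  4  4  5  6
  R[7]: 1  2  2  2  3  4  5  6  7
  R[8]: 1  2  2  3  4  5  6  7  8
  R[9]: 1  2  3  4  5  6  7  8  9

reading off 1-entries of Δ²R: w = (2, 8, 6, 9, 1, 5, 7, 4, 3).

6 SE-corners of the 21-cell Rothe diagram give Ess(w):

[(2, 7, 1), (4, 1, 0), (4, 5, 1), (4, 7, 2), (7, 4, 2), (8, 3, 2)]


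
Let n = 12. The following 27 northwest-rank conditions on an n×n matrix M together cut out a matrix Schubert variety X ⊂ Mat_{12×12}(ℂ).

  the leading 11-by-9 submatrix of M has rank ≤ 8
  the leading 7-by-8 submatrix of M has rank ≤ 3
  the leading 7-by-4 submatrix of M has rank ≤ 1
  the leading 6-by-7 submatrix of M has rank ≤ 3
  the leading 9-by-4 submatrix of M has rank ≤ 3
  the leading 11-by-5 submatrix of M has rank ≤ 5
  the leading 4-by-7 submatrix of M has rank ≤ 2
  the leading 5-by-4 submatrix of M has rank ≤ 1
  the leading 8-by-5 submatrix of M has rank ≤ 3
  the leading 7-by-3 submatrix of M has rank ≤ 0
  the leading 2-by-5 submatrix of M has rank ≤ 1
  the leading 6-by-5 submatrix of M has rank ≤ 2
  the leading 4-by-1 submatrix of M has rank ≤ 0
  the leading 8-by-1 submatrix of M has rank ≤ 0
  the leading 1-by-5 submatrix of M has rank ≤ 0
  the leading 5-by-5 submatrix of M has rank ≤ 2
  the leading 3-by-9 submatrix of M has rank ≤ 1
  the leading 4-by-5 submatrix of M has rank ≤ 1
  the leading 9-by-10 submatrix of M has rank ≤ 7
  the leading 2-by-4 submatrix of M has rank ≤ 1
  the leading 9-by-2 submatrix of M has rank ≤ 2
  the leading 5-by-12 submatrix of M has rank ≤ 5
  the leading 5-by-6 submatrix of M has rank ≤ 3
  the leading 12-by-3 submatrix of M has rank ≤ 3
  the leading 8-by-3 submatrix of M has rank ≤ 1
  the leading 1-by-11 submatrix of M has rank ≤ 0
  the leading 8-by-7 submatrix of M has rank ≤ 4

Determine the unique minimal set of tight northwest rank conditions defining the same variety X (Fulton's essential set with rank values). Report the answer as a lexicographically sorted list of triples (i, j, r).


Recovering R(i,j) via the rank-extension bound from the 27 conditions:

  0, 0, 0, 0, 0, 0, 0, 0, 0, 0, 0, 1
  0, 0, 0, 1, 1, 1, 1, 1, 1, 1, 1, 2
  0, 0, 0, 1, 1, 1, 1, 1, 1, 2, 2, 3
  0, 0, 0, 1, 1, 2, 2, 2, 2, 3, 3, 4
  0, 0, 0, 1, 2, 3, 3, 3, 3, 4, 4, 5
  0, 0, 0, 1, 2, 3, 3, 3, 4, 5, 5, 6
  0, 0, 0, 1, 2, 3, 3, 3, 4, 5, 6, 7
  0, 1, 1, 2, 3, 4, 4, 4, 5, 6, 7, 8
  1, 2, 2, 3, 4, 5, 5, 5, 6, 7, 8, 9
  1, 2, 3, 4, 5, 6, 6, 6, 7, 8, 9, 10
  1, 2, 3, 4, 5, 6, 7, 7, 8, 9, 10, 11
  1, 2, 3, 4, 5, 6, 7, 8, 9, 10, 11, 12

the unique w with this rank table is (12, 4, 10, 6, 5, 9, 11, 2, 1, 3, 7, 8).

6 SE-corners of the 40-cell Rothe diagram give Ess(w):

[(1, 11, 0), (3, 9, 1), (4, 5, 1), (7, 3, 0), (7, 8, 3), (8, 1, 0)]


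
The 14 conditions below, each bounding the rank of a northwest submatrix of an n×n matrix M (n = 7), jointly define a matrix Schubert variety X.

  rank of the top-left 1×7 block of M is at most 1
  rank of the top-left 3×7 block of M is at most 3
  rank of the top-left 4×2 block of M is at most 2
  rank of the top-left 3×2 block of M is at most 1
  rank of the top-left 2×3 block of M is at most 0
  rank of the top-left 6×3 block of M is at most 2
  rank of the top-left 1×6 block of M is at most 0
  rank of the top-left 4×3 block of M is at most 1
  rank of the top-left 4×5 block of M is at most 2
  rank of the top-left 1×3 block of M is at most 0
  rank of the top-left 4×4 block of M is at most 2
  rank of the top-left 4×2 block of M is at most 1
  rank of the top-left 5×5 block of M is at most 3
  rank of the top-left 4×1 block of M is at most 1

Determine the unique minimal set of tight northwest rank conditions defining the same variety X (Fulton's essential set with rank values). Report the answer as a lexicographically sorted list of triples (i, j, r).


Recovering R(i,j) via the rank-extension bound from the 14 conditions:

  row 1: 0  0  0  0  0  0  1
  row 2: 0  0  0  1  1  1  2
  row 3: 1  1  1  2  2  2  3
  row 4: 1  1  1  2  2  3  4
  row 5: 1  2  2  3  3  4  5
  row 6: 1  2  2  3  4  5  6
  row 7: 1  2  3  4  5  6  7

the unique w with this rank table is (7, 4, 1, 6, 2, 5, 3).

ℓ(w)=13; the 5 essential cells (i,j,r):

[(1, 6, 0), (2, 3, 0), (4, 3, 1), (4, 5, 2), (6, 3, 2)]


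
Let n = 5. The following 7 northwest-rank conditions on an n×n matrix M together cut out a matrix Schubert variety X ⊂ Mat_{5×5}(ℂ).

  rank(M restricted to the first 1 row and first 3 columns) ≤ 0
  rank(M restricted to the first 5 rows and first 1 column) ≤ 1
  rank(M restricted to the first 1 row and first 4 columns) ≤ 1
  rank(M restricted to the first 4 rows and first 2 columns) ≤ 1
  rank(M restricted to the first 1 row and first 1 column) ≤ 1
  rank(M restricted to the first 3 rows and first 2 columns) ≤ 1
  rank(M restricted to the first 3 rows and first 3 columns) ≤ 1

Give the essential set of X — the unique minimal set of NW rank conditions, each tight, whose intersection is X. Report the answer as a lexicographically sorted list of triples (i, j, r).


Rank table r_w(5×5) implied by the 7 constraints:

  R[1]: 0  0  0  1  1
  R[2]: 1  1  1  2  2
  R[3]: 1  1  1  2  3
  R[4]: 1  1  2  3  4
  R[5]: 1  2  3  4  5

the unique w with this rank table is (4, 1, 5, 3, 2).

3 SE-corners of the 6-cell Rothe diagram give Ess(w):

[(1, 3, 0), (3, 3, 1), (4, 2, 1)]


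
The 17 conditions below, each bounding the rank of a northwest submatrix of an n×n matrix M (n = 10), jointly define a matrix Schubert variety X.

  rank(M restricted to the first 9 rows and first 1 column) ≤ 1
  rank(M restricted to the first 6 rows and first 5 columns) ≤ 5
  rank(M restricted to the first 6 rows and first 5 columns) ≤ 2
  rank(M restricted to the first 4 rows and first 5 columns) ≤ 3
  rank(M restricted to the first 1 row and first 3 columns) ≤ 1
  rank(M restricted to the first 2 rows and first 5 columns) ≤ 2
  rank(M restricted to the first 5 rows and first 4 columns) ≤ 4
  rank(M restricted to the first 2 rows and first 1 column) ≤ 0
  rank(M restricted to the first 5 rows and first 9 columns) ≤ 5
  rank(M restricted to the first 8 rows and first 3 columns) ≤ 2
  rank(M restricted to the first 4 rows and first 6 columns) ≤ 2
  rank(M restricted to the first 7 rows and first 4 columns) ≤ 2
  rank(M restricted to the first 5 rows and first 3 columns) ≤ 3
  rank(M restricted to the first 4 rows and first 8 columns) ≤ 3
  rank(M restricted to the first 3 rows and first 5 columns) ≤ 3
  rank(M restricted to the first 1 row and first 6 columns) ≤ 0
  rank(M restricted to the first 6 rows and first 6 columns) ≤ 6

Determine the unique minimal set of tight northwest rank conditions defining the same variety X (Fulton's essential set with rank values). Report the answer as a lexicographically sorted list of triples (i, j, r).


Computing R[i][j] = min implied NW-rank bound (n=10, 17 conditions):

  0, 0, 0, 0, 0, 0, 1, 1, 1, 1
  0, 1, 1, 1, 1, 1, 2, 2, 2, 2
  1, 2, 2, 2, 2, 2, 3, 3, 3, 3
  1, 2, 2, 2, 2, 2, 3, 3, 4, 4
  1, 2, 2, 2, 2, 3, 4, 4, 5, 5
  1, 2, 2, 2, 2, 3, 4, 5, 6, 6
  1, 2, 2, 2, 3, 4, 5, 6, 7, 7
  1, 2, 2, 3, 4, 5, 6, 7, 8, 8
  1, 2, 3, 4, 5, 6, 7, 8, 9, 9
  1, 2, 3, 4, 5, 6, 7, 8, 9, 10

so w = (7, 2, 1, 9, 6, 8, 5, 4, 3, 10).

ℓ(w)=21; the 7 essential cells (i,j,r):

[(1, 6, 0), (2, 1, 0), (4, 6, 2), (4, 8, 3), (6, 5, 2), (7, 4, 2), (8, 3, 2)]


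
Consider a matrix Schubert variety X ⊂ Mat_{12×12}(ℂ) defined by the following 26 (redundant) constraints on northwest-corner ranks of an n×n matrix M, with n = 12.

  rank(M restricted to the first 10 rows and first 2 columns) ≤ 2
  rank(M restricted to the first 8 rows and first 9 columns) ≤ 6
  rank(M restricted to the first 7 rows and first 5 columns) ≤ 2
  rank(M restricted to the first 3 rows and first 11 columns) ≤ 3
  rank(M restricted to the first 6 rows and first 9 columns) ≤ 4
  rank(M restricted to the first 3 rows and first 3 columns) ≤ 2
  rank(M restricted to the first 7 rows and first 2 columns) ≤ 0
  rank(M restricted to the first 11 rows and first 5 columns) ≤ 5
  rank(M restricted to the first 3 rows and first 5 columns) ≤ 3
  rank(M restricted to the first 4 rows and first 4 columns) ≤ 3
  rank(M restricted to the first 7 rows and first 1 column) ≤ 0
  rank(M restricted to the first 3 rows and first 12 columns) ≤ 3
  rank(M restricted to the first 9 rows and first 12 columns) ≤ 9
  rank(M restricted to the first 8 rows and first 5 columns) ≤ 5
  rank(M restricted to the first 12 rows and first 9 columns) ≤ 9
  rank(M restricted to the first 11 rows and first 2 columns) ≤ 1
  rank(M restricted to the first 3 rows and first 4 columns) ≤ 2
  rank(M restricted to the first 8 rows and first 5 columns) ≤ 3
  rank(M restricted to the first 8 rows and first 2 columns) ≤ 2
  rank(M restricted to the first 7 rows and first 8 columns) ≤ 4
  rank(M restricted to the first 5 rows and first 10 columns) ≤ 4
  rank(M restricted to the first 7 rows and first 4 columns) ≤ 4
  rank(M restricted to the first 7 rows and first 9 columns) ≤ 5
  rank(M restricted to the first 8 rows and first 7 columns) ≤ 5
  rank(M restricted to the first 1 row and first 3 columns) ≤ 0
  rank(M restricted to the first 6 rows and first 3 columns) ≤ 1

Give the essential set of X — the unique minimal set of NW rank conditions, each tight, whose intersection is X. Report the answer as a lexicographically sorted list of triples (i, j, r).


Rank table r_w(12×12) implied by the 26 constraints:

  R[1]: 0, 0, 0, 1, 1, 1, 1, 1, 1, 1, 1, 1
  R[2]: 0, 0, 1, 2, 2, 2, 2, 2, 2, 2, 2, 2
  R[3]: 0, 0, 1, 2, 2, 3, 3, 3, 3, 3, 3, 3
  R[4]: 0, 0, 1, 2, 2, 3, 4, 4, 4, 4, 4, 4
  R[5]: 0, 0, 1, 2, 2, 3, 4, 4, 4, 4, 5, 5
  R[6]: 0, 0, 1, 2, 2, 3, 4, 4, 4, 5, 6, 6
  R[7]: 0, 0, 1, 2, 2, 3, 4, 4, 5, 6, 7, 7
  R[8]: 1, 1, 2, 3, 3, 4, 5, 5, 6, 7, 8, 8
  R[9]: 1, 1, 2, 3, 4, 5, 6, 6, 7, 8, 9, 9
  R[10]: 1, 1, 2, 3, 4, 5, 6, 7, 8, 9, 10, 10
  R[11]: 1, 1, 2, 3, 4, 5, 6, 7, 8, 9, 10, 11
  R[12]: 1, 2, 3, 4, 5, 6, 7, 8, 9, 10, 11, 12

so w = (4, 3, 6, 7, 11, 10, 9, 1, 5, 8, 12, 2).

7 SE-corners of the 29-cell Rothe diagram give Ess(w):

[(1, 3, 0), (5, 10, 4), (6, 9, 4), (7, 2, 0), (7, 5, 2), (7, 8, 4), (11, 2, 1)]


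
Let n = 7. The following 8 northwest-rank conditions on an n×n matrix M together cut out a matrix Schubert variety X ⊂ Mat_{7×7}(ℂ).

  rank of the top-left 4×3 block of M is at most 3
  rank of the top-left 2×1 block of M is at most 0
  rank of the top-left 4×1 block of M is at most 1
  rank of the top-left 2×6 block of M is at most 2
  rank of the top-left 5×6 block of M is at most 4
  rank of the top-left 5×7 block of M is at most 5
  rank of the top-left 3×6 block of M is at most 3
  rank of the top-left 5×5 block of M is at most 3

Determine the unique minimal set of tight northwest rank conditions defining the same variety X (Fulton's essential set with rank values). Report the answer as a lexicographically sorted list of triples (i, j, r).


The tightest implied rank at each (i,j), from the 8 conditions:

  row 1: 0, 1, 1, 1, 1, 1, 1
  row 2: 0, 1, 2, 2, 2, 2, 2
  row 3: 1, 2, 3, 3, 3, 3, 3
  row 4: 1, 2, 3, 3, 3, 4, 4
  row 5: 1, 2, 3, 3, 3, 4, 5
  row 6: 1, 2, 3, 4, 4, 5, 6
  row 7: 1, 2, 3, 4, 5, 6, 7

second differences of R give the permutation w = (2, 3, 1, 6, 7, 4, 5).

D(w) has 6 cells with 2 SE-corners; essential set:

[(2, 1, 0), (5, 5, 3)]


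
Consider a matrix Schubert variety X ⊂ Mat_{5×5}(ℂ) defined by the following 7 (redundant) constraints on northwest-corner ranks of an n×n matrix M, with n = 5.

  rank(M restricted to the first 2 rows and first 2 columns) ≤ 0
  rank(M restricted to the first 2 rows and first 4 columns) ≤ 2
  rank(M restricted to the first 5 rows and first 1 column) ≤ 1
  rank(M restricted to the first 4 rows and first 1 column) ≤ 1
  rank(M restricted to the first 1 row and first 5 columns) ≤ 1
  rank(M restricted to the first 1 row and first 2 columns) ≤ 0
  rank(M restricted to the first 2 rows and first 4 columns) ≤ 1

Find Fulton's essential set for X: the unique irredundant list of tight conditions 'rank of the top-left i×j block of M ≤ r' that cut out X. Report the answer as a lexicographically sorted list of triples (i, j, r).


Computing R[i][j] = min implied NW-rank bound (n=5, 7 conditions):

  row 1: 0  0  1  1  1
  row 2: 0  0  1  1  2
  row 3: 1  1  2  2  3
  row 4: 1  2  3  3  4
  row 5: 1  2  3  4  5

reading off 1-entries of Δ²R: w = (3, 5, 1, 2, 4).

|D(w)|=5, |Ess(w)|=2:

[(2, 2, 0), (2, 4, 1)]


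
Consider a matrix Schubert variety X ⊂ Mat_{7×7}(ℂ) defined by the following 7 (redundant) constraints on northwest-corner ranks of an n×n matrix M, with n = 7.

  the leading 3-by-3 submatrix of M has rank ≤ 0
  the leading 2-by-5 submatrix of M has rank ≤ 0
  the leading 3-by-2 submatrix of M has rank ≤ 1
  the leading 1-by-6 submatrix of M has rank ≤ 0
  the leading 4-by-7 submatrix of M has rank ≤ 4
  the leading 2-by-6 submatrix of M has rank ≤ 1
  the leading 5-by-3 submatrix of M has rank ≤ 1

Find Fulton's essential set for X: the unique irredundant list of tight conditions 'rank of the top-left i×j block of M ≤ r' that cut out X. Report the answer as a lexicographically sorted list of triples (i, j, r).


Reconstructing r_w from the 7 given conditions:

  row 1: 0  0  0  0  0  0  1
  row 2: 0  0  0  0  0  1  2
  row 3: 0  0  0  1  1  2  3
  row 4: 1  1  1  2  2  3  4
  row 5: 1  1  1  2  3  4  5
  row 6: 1  2  2  3  4  5  6
  row 7: 1  2  3  4  5  6  7

so w = (7, 6, 4, 1, 5, 2, 3).

ℓ(w)=16; the 4 essential cells (i,j,r):

[(1, 6, 0), (2, 5, 0), (3, 3, 0), (5, 3, 1)]


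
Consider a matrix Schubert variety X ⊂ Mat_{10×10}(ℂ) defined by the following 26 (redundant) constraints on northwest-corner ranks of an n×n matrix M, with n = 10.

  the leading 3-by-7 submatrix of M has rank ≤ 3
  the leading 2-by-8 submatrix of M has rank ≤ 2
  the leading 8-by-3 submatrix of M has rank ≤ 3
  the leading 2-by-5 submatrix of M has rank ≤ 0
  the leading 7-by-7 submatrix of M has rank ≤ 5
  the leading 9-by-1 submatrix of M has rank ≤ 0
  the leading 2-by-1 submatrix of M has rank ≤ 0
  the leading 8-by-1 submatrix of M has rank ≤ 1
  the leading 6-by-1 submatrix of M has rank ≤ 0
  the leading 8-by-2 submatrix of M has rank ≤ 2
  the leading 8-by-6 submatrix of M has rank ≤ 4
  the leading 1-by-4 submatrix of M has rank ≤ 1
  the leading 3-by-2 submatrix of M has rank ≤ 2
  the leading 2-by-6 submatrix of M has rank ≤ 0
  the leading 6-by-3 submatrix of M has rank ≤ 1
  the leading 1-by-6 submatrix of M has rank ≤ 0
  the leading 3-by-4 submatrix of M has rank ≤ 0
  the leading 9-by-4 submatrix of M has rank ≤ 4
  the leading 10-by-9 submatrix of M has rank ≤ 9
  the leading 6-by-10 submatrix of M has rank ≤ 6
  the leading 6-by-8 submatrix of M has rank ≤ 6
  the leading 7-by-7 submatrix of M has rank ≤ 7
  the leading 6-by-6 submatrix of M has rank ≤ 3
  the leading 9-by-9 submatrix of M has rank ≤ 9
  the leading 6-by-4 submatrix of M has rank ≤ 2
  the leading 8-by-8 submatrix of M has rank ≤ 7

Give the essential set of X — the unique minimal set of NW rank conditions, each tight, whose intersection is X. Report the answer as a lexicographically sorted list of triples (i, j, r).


Computing R[i][j] = min implied NW-rank bound (n=10, 26 conditions):

  row 1: 0 0 0 0 0 0 1 1 1 1
  row 2: 0 0 0 0 0 0 1 2 2 2
  row 3: 0 0 0 0 1 1 2 3 3 3
  row 4: 0 1 1 1 2 2 3 4 4 4
  row 5: 0 1 1 2 3 3 4 5 5 5
  row 6: 0 1 1 2 3 3 4 5 6 6
  row 7: 0 1 2 3 4 4 5 6 7 7
  row 8: 0 1 2 3 4 4 5 6 7 8
  row 9: 0 1 2 3 4 5 6 7 8 9
  row 10: 1 2 3 4 5 6 7 8 9 10

hence w(1..10) = (7, 8, 5, 2, 4, 9, 3, 10, 6, 1).

Fulton essential set (6 of the 26 Rothe cells):

[(2, 6, 0), (3, 4, 0), (6, 3, 1), (6, 6, 3), (8, 6, 4), (9, 1, 0)]


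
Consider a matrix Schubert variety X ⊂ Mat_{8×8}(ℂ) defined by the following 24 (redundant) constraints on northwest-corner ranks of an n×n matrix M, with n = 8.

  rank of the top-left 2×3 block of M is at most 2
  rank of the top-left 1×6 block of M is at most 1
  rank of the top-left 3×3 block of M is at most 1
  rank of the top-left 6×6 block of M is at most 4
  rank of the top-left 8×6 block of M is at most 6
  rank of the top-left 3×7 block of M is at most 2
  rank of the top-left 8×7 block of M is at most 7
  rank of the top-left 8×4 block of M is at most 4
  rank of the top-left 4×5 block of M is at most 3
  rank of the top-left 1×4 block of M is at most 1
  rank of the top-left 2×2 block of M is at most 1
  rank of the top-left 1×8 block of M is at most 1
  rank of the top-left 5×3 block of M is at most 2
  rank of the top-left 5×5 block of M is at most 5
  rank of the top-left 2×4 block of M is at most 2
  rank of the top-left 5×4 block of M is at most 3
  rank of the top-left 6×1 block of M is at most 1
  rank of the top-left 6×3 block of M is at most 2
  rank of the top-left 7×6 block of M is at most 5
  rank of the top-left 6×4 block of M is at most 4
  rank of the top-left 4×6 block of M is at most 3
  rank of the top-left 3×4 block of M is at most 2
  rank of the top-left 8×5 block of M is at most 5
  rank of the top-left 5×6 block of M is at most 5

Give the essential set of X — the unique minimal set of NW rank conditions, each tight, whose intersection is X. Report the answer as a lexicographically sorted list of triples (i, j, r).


Rank table r_w(8×8) implied by the 24 constraints:

  i=1: 1 | 1 | 1 | 1 | 1 | 1 | 1 | 1
  i=2: 1 | 1 | 1 | 2 | 2 | 2 | 2 | 2
  i=3: 1 | 1 | 1 | 2 | 2 | 2 | 2 | 3
  i=4: 1 | 2 | 2 | 3 | 3 | 3 | 3 | 4
  i=5: 1 | 2 | 2 | 3 | 4 | 4 | 4 | 5
  i=6: 1 | 2 | 2 | 3 | 4 | 4 | 5 | 6
  i=7: 1 | 2 | 3 | 4 | 5 | 5 | 6 | 7
  i=8: 1 | 2 | 3 | 4 | 5 | 6 | 7 | 8

hence w(1..8) = (1, 4, 8, 2, 5, 7, 3, 6).

Fulton essential set (4 of the 10 Rothe cells):

[(3, 3, 1), (3, 7, 2), (6, 3, 2), (6, 6, 4)]


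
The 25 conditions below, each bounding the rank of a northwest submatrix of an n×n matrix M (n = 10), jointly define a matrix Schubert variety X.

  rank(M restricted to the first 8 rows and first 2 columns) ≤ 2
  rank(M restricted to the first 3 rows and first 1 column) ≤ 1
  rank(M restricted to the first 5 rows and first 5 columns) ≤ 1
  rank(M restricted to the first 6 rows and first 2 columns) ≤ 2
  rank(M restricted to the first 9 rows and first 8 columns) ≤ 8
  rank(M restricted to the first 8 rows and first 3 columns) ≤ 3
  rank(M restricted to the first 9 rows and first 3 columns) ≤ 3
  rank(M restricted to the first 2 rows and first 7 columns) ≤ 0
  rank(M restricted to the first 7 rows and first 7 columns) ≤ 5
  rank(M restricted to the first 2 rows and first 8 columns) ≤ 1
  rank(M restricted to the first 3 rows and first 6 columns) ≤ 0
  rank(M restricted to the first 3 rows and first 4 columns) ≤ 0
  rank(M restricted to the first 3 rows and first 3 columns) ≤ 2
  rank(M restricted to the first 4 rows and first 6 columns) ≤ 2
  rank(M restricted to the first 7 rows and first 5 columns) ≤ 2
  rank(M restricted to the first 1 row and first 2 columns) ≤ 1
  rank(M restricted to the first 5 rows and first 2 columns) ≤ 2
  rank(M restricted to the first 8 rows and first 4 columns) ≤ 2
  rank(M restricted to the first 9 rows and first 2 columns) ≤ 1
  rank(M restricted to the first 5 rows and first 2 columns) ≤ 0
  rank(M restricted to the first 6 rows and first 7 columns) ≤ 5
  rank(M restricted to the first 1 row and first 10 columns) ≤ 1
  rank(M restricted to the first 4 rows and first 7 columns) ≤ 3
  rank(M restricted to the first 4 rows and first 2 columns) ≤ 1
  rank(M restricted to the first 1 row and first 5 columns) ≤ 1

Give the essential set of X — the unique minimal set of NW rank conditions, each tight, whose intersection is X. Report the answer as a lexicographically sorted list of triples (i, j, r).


Rank table r_w(10×10) implied by the 25 constraints:

  row 1: 0 | 0 | 0 | 0 | 0 | 0 | 0 | 1 | 1 | 1
  row 2: 0 | 0 | 0 | 0 | 0 | 0 | 0 | 1 | 2 | 2
  row 3: 0 | 0 | 0 | 0 | 0 | 0 | 1 | 2 | 3 | 3
  row 4: 0 | 0 | 1 | 1 | 1 | 1 | 2 | 3 | 4 | 4
  row 5: 0 | 0 | 1 | 1 | 1 | 2 | 3 | 4 | 5 | 5
  row 6: 1 | 1 | 2 | 2 | 2 | 3 | 4 | 5 | 6 | 6
  row 7: 1 | 1 | 2 | 2 | 2 | 3 | 4 | 5 | 6 | 7
  row 8: 1 | 1 | 2 | 2 | 3 | 4 | 5 | 6 | 7 | 8
  row 9: 1 | 1 | 2 | 3 | 4 | 5 | 6 | 7 | 8 | 9
  row 10: 1 | 2 | 3 | 4 | 5 | 6 | 7 | 8 | 9 | 10

reading off 1-entries of Δ²R: w = (8, 9, 7, 3, 6, 1, 10, 5, 4, 2).

ℓ(w)=32; the 7 essential cells (i,j,r):

[(2, 7, 0), (3, 6, 0), (5, 2, 0), (5, 5, 1), (7, 5, 2), (8, 4, 2), (9, 2, 1)]


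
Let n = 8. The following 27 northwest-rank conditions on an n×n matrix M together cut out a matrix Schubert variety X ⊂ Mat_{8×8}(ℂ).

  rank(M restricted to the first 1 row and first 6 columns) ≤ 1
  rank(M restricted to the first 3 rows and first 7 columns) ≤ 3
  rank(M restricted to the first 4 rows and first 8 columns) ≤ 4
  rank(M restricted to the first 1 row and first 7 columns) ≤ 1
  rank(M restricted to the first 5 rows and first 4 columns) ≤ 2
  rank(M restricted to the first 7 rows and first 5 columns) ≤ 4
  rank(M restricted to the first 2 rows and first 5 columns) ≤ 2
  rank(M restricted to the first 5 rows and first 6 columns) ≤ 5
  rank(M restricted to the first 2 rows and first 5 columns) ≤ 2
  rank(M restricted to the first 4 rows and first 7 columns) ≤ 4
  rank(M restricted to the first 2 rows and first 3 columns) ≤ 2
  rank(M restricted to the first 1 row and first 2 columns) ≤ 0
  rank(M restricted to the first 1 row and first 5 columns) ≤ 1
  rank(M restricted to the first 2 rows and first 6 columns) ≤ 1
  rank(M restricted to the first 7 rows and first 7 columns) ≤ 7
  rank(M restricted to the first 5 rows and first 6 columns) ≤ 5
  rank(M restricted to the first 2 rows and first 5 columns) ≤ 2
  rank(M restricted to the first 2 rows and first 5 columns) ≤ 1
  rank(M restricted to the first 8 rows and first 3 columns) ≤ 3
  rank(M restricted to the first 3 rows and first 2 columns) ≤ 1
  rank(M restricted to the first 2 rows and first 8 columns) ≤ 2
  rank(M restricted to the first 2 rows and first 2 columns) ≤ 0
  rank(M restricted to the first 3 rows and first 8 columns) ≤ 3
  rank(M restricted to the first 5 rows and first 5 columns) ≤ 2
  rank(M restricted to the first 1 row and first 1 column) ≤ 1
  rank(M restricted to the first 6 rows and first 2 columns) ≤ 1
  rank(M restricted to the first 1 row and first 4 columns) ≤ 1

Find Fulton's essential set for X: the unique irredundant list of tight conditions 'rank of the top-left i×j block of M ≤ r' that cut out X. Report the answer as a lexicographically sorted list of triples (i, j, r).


Rank table r_w(8×8) implied by the 27 constraints:

  row 1: 0 0 1 1 1 1 1 1
  row 2: 0 0 1 1 1 1 2 2
  row 3: 1 1 2 2 2 2 3 3
  row 4: 1 1 2 2 2 3 4 4
  row 5: 1 1 2 2 2 3 4 5
  row 6: 1 1 2 3 3 4 5 6
  row 7: 1 2 3 4 4 5 6 7
  row 8: 1 2 3 4 5 6 7 8

hence w(1..8) = (3, 7, 1, 6, 8, 4, 2, 5).

D(w) has 14 cells with 4 SE-corners; essential set:

[(2, 2, 0), (2, 6, 1), (5, 5, 2), (6, 2, 1)]


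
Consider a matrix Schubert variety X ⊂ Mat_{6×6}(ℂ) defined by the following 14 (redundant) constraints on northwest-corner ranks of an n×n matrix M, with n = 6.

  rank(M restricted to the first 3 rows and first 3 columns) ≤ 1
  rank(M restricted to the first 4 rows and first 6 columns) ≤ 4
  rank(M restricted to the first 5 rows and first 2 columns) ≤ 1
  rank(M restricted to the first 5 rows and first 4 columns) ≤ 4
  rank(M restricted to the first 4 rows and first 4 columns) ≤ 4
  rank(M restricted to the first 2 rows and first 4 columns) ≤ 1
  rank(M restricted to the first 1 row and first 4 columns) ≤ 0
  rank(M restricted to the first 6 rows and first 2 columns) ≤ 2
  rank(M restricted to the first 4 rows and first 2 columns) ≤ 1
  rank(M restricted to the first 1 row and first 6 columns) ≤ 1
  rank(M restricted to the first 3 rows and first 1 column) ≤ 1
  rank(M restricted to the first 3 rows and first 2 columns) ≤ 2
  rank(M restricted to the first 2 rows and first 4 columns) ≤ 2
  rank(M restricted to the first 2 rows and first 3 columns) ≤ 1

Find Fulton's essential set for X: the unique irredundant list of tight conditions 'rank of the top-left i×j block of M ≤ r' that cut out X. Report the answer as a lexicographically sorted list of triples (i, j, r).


Recovering R(i,j) via the rank-extension bound from the 14 conditions:

  0  0  0  0  1  1
  1  1  1  1  2  2
  1  1  1  2  3  3
  1  1  2  3  4  4
  1  1  2  3  4  5
  1  2  3  4  5  6

so w = (5, 1, 4, 3, 6, 2).

ℓ(w)=8; the 3 essential cells (i,j,r):

[(1, 4, 0), (3, 3, 1), (5, 2, 1)]


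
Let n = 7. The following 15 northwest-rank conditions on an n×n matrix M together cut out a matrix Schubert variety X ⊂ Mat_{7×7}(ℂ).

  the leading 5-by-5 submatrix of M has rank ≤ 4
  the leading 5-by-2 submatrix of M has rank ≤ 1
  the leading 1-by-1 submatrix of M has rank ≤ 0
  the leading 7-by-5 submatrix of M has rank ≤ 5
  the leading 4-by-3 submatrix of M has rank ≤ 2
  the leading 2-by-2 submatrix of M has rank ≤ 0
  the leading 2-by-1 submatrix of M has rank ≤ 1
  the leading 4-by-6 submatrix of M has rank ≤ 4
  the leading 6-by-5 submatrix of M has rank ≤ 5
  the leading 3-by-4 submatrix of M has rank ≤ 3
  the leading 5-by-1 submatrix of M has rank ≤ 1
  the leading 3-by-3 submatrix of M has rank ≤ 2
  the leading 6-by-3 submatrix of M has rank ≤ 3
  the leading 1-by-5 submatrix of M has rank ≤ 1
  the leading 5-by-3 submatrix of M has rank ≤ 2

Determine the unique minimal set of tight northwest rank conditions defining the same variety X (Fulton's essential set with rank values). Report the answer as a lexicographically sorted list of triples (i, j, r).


Computing R[i][j] = min implied NW-rank bound (n=7, 15 conditions):

  0 0 1 1 1 1 1
  0 0 1 2 2 2 2
  1 1 2 3 3 3 3
  1 1 2 3 4 4 4
  1 1 2 3 4 5 5
  1 2 3 4 5 6 6
  1 2 3 4 5 6 7

reading off 1-entries of Δ²R: w = (3, 4, 1, 5, 6, 2, 7).

2 SE-corners of the 6-cell Rothe diagram give Ess(w):

[(2, 2, 0), (5, 2, 1)]


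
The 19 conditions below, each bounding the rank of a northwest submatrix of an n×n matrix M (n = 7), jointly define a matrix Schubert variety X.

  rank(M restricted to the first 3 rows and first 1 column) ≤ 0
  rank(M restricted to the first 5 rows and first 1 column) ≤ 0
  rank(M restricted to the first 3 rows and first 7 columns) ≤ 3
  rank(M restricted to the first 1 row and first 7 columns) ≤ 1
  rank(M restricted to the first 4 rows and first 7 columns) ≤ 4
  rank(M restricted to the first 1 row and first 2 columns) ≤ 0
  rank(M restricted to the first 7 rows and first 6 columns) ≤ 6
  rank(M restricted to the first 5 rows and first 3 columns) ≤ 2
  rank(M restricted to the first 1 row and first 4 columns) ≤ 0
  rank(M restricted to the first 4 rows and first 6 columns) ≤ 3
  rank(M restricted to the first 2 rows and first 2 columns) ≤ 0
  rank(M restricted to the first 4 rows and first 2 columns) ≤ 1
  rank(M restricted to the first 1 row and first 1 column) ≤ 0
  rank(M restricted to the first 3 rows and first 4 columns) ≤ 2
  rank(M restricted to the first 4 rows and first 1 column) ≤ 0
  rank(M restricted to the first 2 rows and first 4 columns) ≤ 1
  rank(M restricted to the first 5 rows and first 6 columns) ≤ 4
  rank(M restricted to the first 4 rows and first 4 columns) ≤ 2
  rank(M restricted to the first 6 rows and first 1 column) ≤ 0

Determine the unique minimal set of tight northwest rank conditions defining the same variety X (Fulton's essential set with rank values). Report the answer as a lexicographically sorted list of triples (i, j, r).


Recovering R(i,j) via the rank-extension bound from the 19 conditions:

  row 1: 0  0  0  0  1  1  1
  row 2: 0  0  1  1  2  2  2
  row 3: 0  1  2  2  3  3  3
  row 4: 0  1  2  2  3  3  4
  row 5: 0  1  2  3  4  4  5
  row 6: 0  1  2  3  4  5  6
  row 7: 1  2  3  4  5  6  7

reading off 1-entries of Δ²R: w = (5, 3, 2, 7, 4, 6, 1).

ℓ(w)=12; the 5 essential cells (i,j,r):

[(1, 4, 0), (2, 2, 0), (4, 4, 2), (4, 6, 3), (6, 1, 0)]


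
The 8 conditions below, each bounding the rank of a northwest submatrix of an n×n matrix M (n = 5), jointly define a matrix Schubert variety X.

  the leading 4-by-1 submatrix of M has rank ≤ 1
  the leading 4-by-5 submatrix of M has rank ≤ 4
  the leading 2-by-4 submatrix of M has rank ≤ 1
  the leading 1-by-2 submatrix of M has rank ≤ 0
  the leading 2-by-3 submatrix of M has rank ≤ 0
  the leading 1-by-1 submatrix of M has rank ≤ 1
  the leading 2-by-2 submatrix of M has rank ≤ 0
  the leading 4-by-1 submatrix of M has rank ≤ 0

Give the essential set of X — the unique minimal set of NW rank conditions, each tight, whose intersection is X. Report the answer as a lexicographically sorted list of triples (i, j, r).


Computing R[i][j] = min implied NW-rank bound (n=5, 8 conditions):

  R[1]: 0, 0, 0, 1, 1
  R[2]: 0, 0, 0, 1, 2
  R[3]: 0, 1, 1, 2, 3
  R[4]: 0, 1, 2, 3, 4
  R[5]: 1, 2, 3, 4, 5

the unique w with this rank table is (4, 5, 2, 3, 1).

|D(w)|=8, |Ess(w)|=2:

[(2, 3, 0), (4, 1, 0)]


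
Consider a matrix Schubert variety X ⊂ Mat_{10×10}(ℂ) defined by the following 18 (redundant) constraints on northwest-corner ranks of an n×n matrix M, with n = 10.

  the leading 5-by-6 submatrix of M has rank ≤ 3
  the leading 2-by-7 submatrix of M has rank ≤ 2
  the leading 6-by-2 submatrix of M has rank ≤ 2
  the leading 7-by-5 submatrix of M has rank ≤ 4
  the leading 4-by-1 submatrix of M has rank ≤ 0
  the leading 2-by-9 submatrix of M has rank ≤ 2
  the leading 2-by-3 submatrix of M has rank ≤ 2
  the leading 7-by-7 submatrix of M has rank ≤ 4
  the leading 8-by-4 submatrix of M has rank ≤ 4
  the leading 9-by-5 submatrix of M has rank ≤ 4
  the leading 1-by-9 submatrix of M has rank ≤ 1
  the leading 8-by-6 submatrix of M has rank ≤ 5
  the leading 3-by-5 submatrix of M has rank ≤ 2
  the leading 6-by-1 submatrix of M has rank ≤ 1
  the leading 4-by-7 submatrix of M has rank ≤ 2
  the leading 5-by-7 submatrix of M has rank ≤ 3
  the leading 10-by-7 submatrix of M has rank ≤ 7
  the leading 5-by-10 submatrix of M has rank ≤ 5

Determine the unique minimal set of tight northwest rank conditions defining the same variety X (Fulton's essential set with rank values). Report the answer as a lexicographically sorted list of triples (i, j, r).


Reconstructing r_w from the 18 given conditions:

  R[1]: 0 | 1 | 1 | 1 | 1 | 1 | 1 | 1 | 1 | 1
  R[2]: 0 | 1 | 2 | 2 | 2 | 2 | 2 | 2 | 2 | 2
  R[3]: 0 | 1 | 2 | 2 | 2 | 2 | 2 | 3 | 3 | 3
  R[4]: 0 | 1 | 2 | 2 | 2 | 2 | 2 | 3 | 4 | 4
  R[5]: 1 | 2 | 3 | 3 | 3 | 3 | 3 | 4 | 5 | 5
  R[6]: 1 | 2 | 3 | 4 | 4 | 4 | 4 | 5 | 6 | 6
  R[7]: 1 | 2 | 3 | 4 | 4 | 4 | 4 | 5 | 6 | 7
  R[8]: 1 | 2 | 3 | 4 | 4 | 5 | 5 | 6 | 7 | 8
  R[9]: 1 | 2 | 3 | 4 | 4 | 5 | 6 | 7 | 8 | 9
  R[10]: 1 | 2 | 3 | 4 | 5 | 6 | 7 | 8 | 9 | 10

second differences of R give the permutation w = (2, 3, 8, 9, 1, 4, 10, 6, 7, 5).

ℓ(w)=17; the 4 essential cells (i,j,r):

[(4, 1, 0), (4, 7, 2), (7, 7, 4), (9, 5, 4)]


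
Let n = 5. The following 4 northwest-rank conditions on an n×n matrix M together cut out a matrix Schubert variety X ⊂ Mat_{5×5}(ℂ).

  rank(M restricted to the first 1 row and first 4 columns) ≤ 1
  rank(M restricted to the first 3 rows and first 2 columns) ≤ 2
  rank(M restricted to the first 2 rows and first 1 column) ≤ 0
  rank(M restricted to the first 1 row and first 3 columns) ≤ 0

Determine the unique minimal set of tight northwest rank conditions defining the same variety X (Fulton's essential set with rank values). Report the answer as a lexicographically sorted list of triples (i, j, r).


Recovering R(i,j) via the rank-extension bound from the 4 conditions:

  R[1]: 0 | 0 | 0 | 1 | 1
  R[2]: 0 | 1 | 1 | 2 | 2
  R[3]: 1 | 2 | 2 | 3 | 3
  R[4]: 1 | 2 | 3 | 4 | 4
  R[5]: 1 | 2 | 3 | 4 | 5

the unique w with this rank table is (4, 2, 1, 3, 5).

Rothe diagram D(w) (4 cells), 2 SE-corners (essential conditions):

[(1, 3, 0), (2, 1, 0)]


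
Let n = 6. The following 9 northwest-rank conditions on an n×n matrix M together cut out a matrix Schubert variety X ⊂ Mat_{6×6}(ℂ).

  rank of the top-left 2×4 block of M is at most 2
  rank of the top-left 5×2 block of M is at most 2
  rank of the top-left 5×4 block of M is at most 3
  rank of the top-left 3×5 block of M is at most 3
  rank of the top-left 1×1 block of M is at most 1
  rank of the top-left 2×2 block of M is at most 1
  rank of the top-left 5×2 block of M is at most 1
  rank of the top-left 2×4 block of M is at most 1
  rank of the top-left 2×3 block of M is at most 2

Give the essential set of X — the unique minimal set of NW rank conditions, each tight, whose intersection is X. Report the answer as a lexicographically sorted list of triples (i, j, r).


Rank table r_w(6×6) implied by the 9 constraints:

  row 1: 1, 1, 1, 1, 1, 1
  row 2: 1, 1, 1, 1, 2, 2
  row 3: 1, 1, 2, 2, 3, 3
  row 4: 1, 1, 2, 3, 4, 4
  row 5: 1, 1, 2, 3, 4, 5
  row 6: 1, 2, 3, 4, 5, 6

the unique w with this rank table is (1, 5, 3, 4, 6, 2).

2 SE-corners of the 6-cell Rothe diagram give Ess(w):

[(2, 4, 1), (5, 2, 1)]


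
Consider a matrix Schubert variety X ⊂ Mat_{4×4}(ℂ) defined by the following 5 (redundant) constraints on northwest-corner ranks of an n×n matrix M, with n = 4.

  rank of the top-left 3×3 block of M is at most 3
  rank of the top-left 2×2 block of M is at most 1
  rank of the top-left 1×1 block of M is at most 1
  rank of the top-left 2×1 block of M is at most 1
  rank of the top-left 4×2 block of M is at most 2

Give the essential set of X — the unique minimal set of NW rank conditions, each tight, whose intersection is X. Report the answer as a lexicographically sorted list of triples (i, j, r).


The tightest implied rank at each (i,j), from the 5 conditions:

  1 1 1 1
  1 1 2 2
  1 2 3 3
  1 2 3 4

giving w = (1, 3, 2, 4) via Δ²R.

1 SE-corner of the 1-cell Rothe diagram gives Ess(w):

[(2, 2, 1)]


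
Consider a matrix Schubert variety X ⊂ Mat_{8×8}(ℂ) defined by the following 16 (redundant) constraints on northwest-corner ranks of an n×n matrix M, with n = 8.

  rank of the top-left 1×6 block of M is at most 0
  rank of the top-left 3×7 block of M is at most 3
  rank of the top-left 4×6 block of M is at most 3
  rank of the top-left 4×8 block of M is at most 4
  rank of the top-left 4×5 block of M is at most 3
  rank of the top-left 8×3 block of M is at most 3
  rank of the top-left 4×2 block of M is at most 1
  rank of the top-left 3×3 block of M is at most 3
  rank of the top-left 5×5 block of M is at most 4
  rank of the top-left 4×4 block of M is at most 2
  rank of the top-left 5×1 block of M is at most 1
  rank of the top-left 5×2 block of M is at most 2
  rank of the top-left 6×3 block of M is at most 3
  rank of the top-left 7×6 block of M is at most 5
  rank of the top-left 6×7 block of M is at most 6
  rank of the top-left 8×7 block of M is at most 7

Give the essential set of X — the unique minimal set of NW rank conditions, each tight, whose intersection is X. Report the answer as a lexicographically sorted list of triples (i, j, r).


Computing R[i][j] = min implied NW-rank bound (n=8, 16 conditions):

  row 1: 0, 0, 0, 0, 0, 0, 1, 1
  row 2: 1, 1, 1, 1, 1, 1, 2, 2
  row 3: 1, 1, 2, 2, 2, 2, 3, 3
  row 4: 1, 1, 2, 2, 3, 3, 4, 4
  row 5: 1, 2, 3, 3, 4, 4, 5, 5
  row 6: 1, 2, 3, 4, 5, 5, 6, 6
  row 7: 1, 2, 3, 4, 5, 5, 6, 7
  row 8: 1, 2, 3, 4, 5, 6, 7, 8

reading off 1-entries of Δ²R: w = (7, 1, 3, 5, 2, 4, 8, 6).

ℓ(w)=10; the 4 essential cells (i,j,r):

[(1, 6, 0), (4, 2, 1), (4, 4, 2), (7, 6, 5)]
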